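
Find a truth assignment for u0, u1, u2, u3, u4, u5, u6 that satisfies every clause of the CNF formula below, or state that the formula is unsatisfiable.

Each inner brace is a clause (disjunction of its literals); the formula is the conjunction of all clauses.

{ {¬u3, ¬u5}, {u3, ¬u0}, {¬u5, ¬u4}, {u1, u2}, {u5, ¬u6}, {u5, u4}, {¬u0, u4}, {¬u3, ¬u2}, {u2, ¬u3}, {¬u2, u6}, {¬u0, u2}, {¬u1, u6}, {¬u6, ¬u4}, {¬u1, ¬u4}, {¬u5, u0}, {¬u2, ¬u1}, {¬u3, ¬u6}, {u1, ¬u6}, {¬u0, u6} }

UNSATISFIABLE

Try u3 = False.
The clause (¬u0) is unit, so u0 = False.
The clause (¬u5) is unit, so u5 = False.
The clause (¬u6) is unit, so u6 = False.
The clause (u4) is unit, so u4 = True.
The clause (¬u2) is unit, so u2 = False.
The clause (u1) is unit, so u1 = True.
That conflicts with the unit clause (¬u1).
Undo u3 and try u3 = True.
The clause (¬u5) is unit, so u5 = False.
The clause (¬u6) is unit, so u6 = False.
The clause (u4) is unit, so u4 = True.
The clause (¬u2) is unit, so u2 = False.
That conflicts with the unit clause (u2).
Neither u3 = True nor u3 = False works.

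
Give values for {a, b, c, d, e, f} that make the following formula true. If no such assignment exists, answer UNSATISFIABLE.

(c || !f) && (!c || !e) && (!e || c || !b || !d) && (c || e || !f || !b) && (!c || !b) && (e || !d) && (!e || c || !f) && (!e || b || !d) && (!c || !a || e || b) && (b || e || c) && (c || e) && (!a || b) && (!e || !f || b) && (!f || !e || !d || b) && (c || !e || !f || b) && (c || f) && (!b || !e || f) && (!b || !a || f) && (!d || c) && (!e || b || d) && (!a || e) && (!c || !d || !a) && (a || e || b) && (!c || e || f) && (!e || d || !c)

UNSATISFIABLE

Try c = true.
The clause (!e) is unit, so e = false.
The clause (!b) is unit, so b = false.
The clause (!d) is unit, so d = false.
The clause (!a) is unit, so a = false.
But (a) is also a unit clause — contradiction.
So c must be the other value — set c = false.
The clause (!f) is unit, so f = false.
But (f) is also a unit clause — contradiction.
Both values of c lead to a conflict.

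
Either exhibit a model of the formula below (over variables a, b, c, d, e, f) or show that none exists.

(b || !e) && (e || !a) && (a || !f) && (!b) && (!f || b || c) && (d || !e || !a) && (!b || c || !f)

From the singleton clause (!b), b = false.
From the singleton clause (!e), e = false.
From the singleton clause (!a), a = false.
From the singleton clause (!f), f = false.
No clause remains; c, d are free.

a ↦ false,  b ↦ false,  c ↦ false,  d ↦ false,  e ↦ false,  f ↦ false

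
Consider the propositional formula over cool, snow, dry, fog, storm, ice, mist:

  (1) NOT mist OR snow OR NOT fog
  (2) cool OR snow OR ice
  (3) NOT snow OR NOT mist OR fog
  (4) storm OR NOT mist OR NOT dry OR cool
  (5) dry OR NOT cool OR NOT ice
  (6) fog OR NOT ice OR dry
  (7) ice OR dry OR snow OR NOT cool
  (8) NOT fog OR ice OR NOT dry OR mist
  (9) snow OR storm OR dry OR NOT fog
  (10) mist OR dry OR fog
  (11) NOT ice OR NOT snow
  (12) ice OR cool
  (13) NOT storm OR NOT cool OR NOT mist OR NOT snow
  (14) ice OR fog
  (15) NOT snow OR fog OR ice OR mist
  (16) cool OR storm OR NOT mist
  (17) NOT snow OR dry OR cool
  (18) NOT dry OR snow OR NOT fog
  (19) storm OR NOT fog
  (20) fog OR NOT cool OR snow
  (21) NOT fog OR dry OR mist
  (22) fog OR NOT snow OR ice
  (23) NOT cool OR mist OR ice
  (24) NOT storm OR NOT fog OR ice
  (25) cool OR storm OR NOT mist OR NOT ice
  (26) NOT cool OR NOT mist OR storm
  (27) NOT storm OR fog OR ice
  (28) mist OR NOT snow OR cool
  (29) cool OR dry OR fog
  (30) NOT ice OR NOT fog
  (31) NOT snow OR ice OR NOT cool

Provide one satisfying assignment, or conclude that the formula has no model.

Case ice = true:
(NOT snow) alone gives snow = false.
(NOT fog) alone gives fog = false.
(dry) alone gives dry = true.
(NOT cool) alone gives cool = false.
Case storm = true:
All clauses hold; mist can take either value.

cool=false, snow=false, dry=true, fog=false, storm=true, ice=true, mist=false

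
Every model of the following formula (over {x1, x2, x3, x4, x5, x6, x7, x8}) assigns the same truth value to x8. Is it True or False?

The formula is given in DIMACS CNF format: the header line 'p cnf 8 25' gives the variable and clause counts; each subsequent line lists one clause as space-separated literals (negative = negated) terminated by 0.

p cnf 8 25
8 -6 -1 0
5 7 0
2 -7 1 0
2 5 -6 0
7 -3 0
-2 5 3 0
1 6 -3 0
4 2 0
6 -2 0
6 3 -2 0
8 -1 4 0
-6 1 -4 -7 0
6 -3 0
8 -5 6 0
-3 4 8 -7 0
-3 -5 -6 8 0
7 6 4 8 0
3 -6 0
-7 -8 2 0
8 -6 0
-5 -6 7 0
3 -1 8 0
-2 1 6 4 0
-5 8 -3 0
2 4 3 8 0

Suppose x8 = False.
From the singleton clause (¬x6), x6 = False.
From the singleton clause (¬x2), x2 = False.
From the singleton clause (x4), x4 = True.
From the singleton clause (¬x3), x3 = False.
From the singleton clause (¬x5), x5 = False.
From the singleton clause (x7), x7 = True.
From the singleton clause (x1), x1 = True.
But (¬x1) is also a unit clause — contradiction.
So every satisfying assignment has x8 = True.

True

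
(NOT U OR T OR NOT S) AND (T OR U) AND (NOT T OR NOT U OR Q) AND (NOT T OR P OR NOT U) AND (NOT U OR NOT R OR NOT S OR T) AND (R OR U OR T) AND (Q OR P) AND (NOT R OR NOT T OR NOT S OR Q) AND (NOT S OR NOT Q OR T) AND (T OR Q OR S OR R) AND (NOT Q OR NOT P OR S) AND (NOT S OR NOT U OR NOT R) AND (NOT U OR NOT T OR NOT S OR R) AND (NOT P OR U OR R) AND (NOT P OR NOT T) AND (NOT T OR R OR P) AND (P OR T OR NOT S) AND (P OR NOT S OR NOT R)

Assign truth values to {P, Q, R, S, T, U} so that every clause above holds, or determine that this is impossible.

Case T = false:
The clause (U) is unit, so U = true.
The clause (NOT S) is unit, so S = false.
Case Q = true:
The clause (NOT P) is unit, so P = false.
Every clause is now satisfied; R is unconstrained.

P: false; Q: true; R: true; S: false; T: false; U: true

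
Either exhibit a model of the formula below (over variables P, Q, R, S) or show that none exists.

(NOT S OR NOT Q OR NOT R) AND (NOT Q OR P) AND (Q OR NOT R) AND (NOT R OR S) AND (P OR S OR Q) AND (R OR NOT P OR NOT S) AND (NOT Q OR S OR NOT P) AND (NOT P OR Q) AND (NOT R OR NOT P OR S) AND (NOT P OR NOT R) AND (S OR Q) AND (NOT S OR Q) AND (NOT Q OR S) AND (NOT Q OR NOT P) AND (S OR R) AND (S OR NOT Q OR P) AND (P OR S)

UNSATISFIABLE

Case Q = false:
From the singleton clause (NOT R), R = false.
From the singleton clause (NOT P), P = false.
From the singleton clause (S), S = true.
That conflicts with the unit clause (NOT S).
So Q must be the other value — set Q = true.
From the singleton clause (P), P = true.
That conflicts with the unit clause (NOT P).
Neither Q = true nor Q = false works.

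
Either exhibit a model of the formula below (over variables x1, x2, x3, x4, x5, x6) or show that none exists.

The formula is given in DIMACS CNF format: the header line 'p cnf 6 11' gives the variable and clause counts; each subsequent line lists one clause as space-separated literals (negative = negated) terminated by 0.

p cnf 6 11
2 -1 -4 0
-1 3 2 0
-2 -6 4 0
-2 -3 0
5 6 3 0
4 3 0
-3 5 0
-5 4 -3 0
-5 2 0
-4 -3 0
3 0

(x3) alone gives x3 = True.
(¬x2) alone gives x2 = False.
(x5) alone gives x5 = True.
Now (¬x5) is unsatisfied and unit — conflict.

UNSATISFIABLE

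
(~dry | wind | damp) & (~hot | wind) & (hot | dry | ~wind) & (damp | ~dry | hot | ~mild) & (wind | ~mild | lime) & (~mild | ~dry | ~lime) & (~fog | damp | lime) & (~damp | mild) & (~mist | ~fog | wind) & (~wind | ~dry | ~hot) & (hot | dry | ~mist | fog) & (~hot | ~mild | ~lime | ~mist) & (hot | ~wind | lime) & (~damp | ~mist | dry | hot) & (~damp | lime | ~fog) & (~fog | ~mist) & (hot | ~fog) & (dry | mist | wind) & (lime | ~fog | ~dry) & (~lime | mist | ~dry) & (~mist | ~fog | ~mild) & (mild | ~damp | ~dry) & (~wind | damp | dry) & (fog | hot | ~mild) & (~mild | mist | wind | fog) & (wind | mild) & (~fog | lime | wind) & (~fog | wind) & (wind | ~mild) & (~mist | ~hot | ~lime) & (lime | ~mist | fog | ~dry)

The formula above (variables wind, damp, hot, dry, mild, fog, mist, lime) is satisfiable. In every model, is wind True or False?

Suppose wind = 0.
The clause (~hot) is unit, so hot = 0.
The clause (~fog) is unit, so fog = 0.
The clause (~mild) is unit, so mild = 0.
Now (mild) is unsatisfied and unit — conflict.
So every satisfying assignment has wind = True.

True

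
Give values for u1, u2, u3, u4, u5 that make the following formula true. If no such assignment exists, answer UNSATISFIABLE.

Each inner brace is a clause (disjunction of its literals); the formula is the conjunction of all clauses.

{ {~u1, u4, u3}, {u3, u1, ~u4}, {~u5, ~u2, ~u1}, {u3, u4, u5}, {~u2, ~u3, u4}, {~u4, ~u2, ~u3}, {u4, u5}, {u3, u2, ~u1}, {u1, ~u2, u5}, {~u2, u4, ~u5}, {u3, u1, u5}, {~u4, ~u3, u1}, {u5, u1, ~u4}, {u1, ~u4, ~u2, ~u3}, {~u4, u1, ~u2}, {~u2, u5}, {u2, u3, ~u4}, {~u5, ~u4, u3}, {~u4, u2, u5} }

Case u4 = 1:
Case u3 = 1:
From the singleton clause (~u2), u2 = 0.
From the singleton clause (u1), u1 = 1.
From the singleton clause (u5), u5 = 1.
Every clause now holds.

u1 ↦ 1, u2 ↦ 0, u3 ↦ 1, u4 ↦ 1, u5 ↦ 1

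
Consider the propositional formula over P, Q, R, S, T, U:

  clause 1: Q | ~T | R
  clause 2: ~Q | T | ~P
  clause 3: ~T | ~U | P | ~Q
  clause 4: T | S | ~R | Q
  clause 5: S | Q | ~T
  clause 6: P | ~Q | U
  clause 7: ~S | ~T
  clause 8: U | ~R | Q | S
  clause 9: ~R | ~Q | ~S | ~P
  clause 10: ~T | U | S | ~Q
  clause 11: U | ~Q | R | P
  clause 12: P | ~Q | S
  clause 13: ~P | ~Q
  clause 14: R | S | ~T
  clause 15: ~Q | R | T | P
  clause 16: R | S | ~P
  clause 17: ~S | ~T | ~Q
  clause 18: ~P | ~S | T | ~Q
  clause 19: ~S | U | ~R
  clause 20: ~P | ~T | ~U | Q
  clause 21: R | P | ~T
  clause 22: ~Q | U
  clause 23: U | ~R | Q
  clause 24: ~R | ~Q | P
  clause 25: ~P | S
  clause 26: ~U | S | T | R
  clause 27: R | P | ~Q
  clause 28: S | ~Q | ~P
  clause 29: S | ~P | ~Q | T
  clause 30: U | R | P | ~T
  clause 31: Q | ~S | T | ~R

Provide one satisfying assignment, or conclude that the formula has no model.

P ↦ 1; Q ↦ 0; R ↦ 0; S ↦ 1; T ↦ 0; U ↦ 1

Suppose S = 1.
Unit clause (~T) forces T = 0.
Suppose Q = 0.
Unit clause (~R) forces R = 0.
No clause remains; P, U are free.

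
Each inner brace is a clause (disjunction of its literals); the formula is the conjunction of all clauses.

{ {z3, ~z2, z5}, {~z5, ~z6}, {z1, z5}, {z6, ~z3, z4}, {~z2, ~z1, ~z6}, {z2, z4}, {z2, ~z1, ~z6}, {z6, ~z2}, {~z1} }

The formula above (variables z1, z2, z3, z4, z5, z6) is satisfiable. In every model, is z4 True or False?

Suppose z4 = 0.
The clause (z2) is unit, so z2 = 1.
The clause (z6) is unit, so z6 = 1.
The clause (~z5) is unit, so z5 = 0.
The clause (z3) is unit, so z3 = 1.
The clause (z1) is unit, so z1 = 1.
That conflicts with the unit clause (~z1).
So every satisfying assignment has z4 = True.

True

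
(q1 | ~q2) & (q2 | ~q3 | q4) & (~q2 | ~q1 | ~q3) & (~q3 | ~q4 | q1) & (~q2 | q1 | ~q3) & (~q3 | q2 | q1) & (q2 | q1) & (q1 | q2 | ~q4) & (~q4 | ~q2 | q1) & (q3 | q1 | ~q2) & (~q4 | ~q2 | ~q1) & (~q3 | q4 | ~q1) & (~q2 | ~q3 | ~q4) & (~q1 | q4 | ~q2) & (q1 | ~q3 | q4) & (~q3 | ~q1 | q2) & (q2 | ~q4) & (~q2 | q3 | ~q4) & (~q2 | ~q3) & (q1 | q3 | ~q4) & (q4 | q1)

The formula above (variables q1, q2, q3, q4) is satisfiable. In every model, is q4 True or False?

False

Suppose q4 = 1.
The clause (q2) is unit, so q2 = 1.
The clause (q1) is unit, so q1 = 1.
Now (~q1) is unsatisfied and unit — conflict.
So every satisfying assignment has q4 = False.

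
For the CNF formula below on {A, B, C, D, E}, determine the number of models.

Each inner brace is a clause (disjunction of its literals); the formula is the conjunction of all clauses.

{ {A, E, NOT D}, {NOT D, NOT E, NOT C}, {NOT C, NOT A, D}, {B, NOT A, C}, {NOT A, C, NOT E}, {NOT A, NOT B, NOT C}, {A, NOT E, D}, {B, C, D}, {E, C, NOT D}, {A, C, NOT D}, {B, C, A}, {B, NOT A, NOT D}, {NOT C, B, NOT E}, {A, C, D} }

3

There are 2^5 = 32 truth assignments over (A, B, C, D, E).
Split on A. With A = true, the clauses containing A are satisfied and NOT A drops from the rest; 1 of the 2^4 = 16 assignments to the other variables satisfy what remains.
With A = false, by the same count on the reduced clause set, 2 assignments work.
Total: 1 + 2 = 3.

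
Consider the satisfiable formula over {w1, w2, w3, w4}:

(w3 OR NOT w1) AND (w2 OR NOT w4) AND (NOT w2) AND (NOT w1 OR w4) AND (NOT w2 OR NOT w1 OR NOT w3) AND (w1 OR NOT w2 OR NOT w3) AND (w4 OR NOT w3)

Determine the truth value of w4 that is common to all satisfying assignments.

Suppose w4 = true.
(w2) alone gives w2 = true.
That conflicts with the unit clause (NOT w2).
So every satisfying assignment has w4 = False.

False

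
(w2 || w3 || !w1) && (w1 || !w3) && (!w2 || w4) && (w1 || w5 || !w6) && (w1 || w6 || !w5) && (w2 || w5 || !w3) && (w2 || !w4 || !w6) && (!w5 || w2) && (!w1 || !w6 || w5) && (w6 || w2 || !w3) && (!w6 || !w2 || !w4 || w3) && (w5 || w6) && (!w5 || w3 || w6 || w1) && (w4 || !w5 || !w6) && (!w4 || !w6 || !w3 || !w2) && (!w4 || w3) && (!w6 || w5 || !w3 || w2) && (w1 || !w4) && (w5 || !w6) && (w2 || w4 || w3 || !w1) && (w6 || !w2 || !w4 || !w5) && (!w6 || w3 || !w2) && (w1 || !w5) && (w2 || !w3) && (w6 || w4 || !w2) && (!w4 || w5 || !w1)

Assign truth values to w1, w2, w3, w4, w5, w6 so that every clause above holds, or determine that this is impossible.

UNSATISFIABLE

Case w1 = true:
Case w2 = true:
Unit clause (w4) forces w4 = true.
Unit clause (w3) forces w3 = true.
Unit clause (!w6) forces w6 = false.
Unit clause (w5) forces w5 = true.
That conflicts with the unit clause (!w5).
That branch fails; take w2 = false instead.
Unit clause (w3) forces w3 = true.
That conflicts with the unit clause (!w3).
Both values of w2 lead to a conflict.
That branch fails; take w1 = false instead.
Unit clause (!w3) forces w3 = false.
Unit clause (!w4) forces w4 = false.
Unit clause (!w2) forces w2 = false.
Unit clause (!w5) forces w5 = false.
Unit clause (!w6) forces w6 = false.
That conflicts with the unit clause (w6).
Both values of w1 lead to a conflict.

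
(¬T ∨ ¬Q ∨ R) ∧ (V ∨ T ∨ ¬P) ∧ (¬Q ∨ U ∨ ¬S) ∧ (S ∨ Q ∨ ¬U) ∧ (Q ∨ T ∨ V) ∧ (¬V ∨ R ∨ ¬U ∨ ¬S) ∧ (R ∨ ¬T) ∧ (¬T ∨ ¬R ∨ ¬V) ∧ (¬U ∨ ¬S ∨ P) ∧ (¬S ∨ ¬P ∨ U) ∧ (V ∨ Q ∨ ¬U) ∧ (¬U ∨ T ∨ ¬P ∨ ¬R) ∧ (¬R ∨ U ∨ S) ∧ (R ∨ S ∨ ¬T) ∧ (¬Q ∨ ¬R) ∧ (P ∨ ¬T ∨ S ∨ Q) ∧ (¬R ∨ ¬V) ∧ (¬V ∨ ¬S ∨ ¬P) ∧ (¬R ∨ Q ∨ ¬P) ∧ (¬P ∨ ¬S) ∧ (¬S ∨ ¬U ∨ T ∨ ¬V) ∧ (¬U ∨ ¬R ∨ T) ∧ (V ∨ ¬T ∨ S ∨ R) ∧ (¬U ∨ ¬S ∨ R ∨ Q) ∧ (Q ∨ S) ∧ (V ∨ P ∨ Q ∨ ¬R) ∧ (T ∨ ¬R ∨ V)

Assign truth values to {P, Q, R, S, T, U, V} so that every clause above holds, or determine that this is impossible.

Case R = False:
The clause (¬T) is unit, so T = False.
Case V = True:
Case U = False:
Case Q = True:
The clause (¬S) is unit, so S = False.
No clause remains; P is free.

P=False; Q=True; R=False; S=False; T=False; U=False; V=True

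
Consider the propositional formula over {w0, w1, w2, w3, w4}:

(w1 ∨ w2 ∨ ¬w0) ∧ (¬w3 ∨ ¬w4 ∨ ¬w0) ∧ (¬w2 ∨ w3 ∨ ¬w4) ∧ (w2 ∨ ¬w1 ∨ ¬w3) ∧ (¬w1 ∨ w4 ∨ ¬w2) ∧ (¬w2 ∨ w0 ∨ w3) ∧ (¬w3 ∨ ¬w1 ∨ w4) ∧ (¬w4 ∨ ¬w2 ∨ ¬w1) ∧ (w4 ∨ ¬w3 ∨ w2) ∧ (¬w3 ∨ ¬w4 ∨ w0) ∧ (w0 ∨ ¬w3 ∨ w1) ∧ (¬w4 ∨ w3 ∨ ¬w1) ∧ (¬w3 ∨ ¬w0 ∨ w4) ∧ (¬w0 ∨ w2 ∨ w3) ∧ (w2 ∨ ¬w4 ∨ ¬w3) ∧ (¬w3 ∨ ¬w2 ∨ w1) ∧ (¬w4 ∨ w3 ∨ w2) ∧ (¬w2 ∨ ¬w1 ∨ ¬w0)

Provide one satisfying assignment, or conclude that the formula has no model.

Suppose w1 = False.
Suppose w2 = False.
The clause (¬w0) is unit, so w0 = False.
The clause (¬w3) is unit, so w3 = False.
The clause (¬w4) is unit, so w4 = False.
This assignment satisfies each clause.

w0 ↦ False; w1 ↦ False; w2 ↦ False; w3 ↦ False; w4 ↦ False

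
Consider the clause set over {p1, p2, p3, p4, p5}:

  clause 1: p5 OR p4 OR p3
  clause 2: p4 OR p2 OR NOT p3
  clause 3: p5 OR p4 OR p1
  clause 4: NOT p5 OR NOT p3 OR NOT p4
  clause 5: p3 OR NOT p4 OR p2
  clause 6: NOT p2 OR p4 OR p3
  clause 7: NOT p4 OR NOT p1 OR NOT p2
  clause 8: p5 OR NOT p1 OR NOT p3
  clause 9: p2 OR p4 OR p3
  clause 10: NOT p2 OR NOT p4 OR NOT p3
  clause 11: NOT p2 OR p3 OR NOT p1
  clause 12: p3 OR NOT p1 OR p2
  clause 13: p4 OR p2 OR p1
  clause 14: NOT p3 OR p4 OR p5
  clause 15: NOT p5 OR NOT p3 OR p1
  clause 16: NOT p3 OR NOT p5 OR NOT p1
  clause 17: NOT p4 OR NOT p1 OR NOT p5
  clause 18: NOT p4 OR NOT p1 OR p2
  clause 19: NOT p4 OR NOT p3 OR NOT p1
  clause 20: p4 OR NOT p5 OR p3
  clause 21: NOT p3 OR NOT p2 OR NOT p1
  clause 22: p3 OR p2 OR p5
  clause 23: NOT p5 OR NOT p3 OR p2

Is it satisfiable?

Satisfiable

Case p5 = true:
Case p3 = false:
Unit clause (p4) forces p4 = true.
Unit clause (p2) forces p2 = true.
Unit clause (NOT p1) forces p1 = false.
This assignment satisfies each clause.
A satisfying assignment: p1 ↦ false; p2 ↦ true; p3 ↦ false; p4 ↦ true; p5 ↦ true.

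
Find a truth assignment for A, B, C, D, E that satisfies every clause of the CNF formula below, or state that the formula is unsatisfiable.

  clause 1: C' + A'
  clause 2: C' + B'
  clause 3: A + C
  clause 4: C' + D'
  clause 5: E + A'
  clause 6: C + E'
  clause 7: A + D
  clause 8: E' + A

Suppose C = 0.
From the singleton clause (A), A = 1.
From the singleton clause (E), E = 1.
That conflicts with the unit clause (E').
That branch fails; take C = 1 instead.
From the singleton clause (A'), A = 0.
From the singleton clause (B'), B = 0.
From the singleton clause (D'), D = 0.
That conflicts with the unit clause (D).
Either choice for C ends in contradiction.

UNSATISFIABLE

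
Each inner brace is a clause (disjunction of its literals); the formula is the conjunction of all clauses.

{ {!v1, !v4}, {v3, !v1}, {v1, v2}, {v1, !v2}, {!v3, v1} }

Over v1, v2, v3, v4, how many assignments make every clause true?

There are 2^4 = 16 truth assignments over (v1, v2, v3, v4).
Check each against the 5 clauses (columns in the order v1, v2, v3, v4):
  F F F F  ✗ fails (v1 || v2)
  F F F T  ✗ fails (v1 || v2)
  F F T F  ✗ fails (v1 || v2)
  F F T T  ✗ fails (v1 || v2)
  F T F F  ✗ fails (v1 || !v2)
  F T F T  ✗ fails (v1 || !v2)
  F T T F  ✗ fails (v1 || !v2)
  F T T T  ✗ fails (v1 || !v2)
  T F F F  ✗ fails (v3 || !v1)
  T F F T  ✗ fails (!v1 || !v4)
  T F T F  ✓ satisfies all
  T F T T  ✗ fails (!v1 || !v4)
  T T F F  ✗ fails (v3 || !v1)
  T T F T  ✗ fails (!v1 || !v4)
  T T T F  ✓ satisfies all
  T T T T  ✗ fails (!v1 || !v4)
2 of the 16 rows are models.

2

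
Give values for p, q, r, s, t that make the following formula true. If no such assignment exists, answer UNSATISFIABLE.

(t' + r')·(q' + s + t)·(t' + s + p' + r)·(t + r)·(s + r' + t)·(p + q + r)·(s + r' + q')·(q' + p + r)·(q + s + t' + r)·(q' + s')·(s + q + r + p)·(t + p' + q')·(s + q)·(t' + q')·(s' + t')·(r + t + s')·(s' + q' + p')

Case t = 0:
(r) alone gives r = 1.
(s) alone gives s = 1.
(q') alone gives q = 0.
No clause remains; p is free.

p ↦ 0,  q ↦ 0,  r ↦ 1,  s ↦ 1,  t ↦ 0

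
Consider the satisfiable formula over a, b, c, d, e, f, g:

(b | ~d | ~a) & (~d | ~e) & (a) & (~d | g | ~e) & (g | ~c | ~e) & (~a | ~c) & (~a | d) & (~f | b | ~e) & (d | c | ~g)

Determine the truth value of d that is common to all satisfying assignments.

True

Suppose d = 0.
From the singleton clause (a), a = 1.
Now (~a) is unsatisfied and unit — conflict.
So every satisfying assignment has d = True.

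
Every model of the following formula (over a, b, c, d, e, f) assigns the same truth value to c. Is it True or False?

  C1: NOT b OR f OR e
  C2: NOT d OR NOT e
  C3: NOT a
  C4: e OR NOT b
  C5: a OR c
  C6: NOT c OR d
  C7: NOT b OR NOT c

True

Suppose c = false.
(NOT a) alone gives a = false.
Now (a) is unsatisfied and unit — conflict.
So every satisfying assignment has c = True.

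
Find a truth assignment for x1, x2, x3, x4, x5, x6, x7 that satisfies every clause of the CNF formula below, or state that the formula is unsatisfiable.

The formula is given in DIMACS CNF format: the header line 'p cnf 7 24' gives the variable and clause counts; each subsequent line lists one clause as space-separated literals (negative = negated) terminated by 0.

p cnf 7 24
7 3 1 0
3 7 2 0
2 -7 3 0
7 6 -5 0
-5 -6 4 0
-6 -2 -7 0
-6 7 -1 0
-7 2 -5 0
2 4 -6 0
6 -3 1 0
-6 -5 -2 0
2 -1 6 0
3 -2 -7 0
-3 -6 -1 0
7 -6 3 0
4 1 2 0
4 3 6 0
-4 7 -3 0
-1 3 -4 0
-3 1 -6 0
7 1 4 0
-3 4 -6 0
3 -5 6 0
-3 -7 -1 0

Try x7 = False.
Try x3 = True.
Unit clause (¬x4) forces x4 = False.
Unit clause (x1) forces x1 = True.
Unit clause (¬x6) forces x6 = False.
Unit clause (¬x5) forces x5 = False.
Unit clause (x2) forces x2 = True.
Every clause now holds.

x1: True, x2: True, x3: True, x4: False, x5: False, x6: False, x7: False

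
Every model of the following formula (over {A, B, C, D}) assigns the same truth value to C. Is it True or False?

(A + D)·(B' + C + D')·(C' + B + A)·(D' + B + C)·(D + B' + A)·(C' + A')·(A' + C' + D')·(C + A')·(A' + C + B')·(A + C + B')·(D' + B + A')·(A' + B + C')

Suppose C = 0.
Unit clause (A') forces A = 0.
Unit clause (D) forces D = 1.
Unit clause (B') forces B = 0.
That conflicts with the unit clause (B).
So every satisfying assignment has C = True.

True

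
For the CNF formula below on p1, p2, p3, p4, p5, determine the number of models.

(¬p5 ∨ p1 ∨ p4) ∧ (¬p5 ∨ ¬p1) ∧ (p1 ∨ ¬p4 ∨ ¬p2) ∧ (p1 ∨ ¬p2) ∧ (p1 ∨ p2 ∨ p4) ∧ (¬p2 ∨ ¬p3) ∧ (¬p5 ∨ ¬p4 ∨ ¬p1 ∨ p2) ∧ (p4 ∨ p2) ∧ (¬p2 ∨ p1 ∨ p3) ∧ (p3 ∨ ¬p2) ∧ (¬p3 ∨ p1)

4

There are 2^5 = 32 truth assignments over (p1, p2, p3, p4, p5).
Split on p2. With p2 = True, the clauses containing p2 are satisfied and ¬p2 drops from the rest; 0 of the 2^4 = 16 assignments to the other variables satisfy what remains.
With p2 = False, by the same count on the reduced clause set, 4 assignments work.
(One model: p1=F, p2=F, p3=F, p4=T, p5=F.)
Total: 0 + 4 = 4.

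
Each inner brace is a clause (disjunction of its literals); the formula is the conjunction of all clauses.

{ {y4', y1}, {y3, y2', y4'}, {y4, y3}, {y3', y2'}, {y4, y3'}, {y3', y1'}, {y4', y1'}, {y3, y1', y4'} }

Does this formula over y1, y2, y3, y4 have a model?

No

Suppose y4 = 0.
Unit clause (y3) forces y3 = 1.
But (y3') is also a unit clause — contradiction.
That branch fails; take y4 = 1 instead.
Unit clause (y1) forces y1 = 1.
But (y1') is also a unit clause — contradiction.
Neither y4 = 1 nor y4 = 0 works.
No assignment satisfies every clause.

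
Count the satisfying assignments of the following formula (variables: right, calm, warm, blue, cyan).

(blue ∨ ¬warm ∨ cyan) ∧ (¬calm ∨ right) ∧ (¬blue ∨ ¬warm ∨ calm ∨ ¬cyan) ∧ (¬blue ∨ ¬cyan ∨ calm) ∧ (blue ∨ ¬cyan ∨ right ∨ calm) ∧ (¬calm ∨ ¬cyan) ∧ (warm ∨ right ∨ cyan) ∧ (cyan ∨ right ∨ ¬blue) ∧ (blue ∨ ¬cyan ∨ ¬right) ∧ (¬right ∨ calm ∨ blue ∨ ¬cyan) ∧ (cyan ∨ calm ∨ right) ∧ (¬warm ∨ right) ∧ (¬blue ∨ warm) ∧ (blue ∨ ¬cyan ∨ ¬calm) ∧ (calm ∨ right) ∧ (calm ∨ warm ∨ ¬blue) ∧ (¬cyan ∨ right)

4

There are 2^5 = 32 truth assignments over (right, calm, warm, blue, cyan).
Split on cyan. With cyan = True, the clauses containing cyan are satisfied and ¬cyan drops from the rest; 0 of the 2^4 = 16 assignments to the other variables satisfy what remains.
With cyan = False, by the same count on the reduced clause set, 4 assignments work.
Total: 0 + 4 = 4.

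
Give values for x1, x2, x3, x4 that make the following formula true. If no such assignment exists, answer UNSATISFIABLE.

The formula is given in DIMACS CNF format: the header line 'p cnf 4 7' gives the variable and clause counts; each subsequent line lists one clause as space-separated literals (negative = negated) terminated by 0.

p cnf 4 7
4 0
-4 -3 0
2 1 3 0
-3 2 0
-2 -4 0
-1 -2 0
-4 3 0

UNSATISFIABLE

The clause (x4) is unit, so x4 = True.
The clause (¬x3) is unit, so x3 = False.
But (x3) is also a unit clause — contradiction.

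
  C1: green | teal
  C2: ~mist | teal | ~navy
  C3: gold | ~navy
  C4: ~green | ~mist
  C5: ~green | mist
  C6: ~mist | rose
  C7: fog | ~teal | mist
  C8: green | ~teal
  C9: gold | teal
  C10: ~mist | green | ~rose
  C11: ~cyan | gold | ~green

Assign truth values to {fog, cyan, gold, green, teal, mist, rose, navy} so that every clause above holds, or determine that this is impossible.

UNSATISFIABLE

Case green = 1:
The clause (~mist) is unit, so mist = 0.
Now (mist) is unsatisfied and unit — conflict.
That branch fails; take green = 0 instead.
The clause (teal) is unit, so teal = 1.
Now (~teal) is unsatisfied and unit — conflict.
Either choice for green ends in contradiction.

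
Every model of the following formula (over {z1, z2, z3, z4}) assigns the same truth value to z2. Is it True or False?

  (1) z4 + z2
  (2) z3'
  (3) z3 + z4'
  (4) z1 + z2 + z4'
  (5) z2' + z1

True

Suppose z2 = 0.
The clause (z4) is unit, so z4 = 1.
The clause (z3') is unit, so z3 = 0.
Now (z3) is unsatisfied and unit — conflict.
So every satisfying assignment has z2 = True.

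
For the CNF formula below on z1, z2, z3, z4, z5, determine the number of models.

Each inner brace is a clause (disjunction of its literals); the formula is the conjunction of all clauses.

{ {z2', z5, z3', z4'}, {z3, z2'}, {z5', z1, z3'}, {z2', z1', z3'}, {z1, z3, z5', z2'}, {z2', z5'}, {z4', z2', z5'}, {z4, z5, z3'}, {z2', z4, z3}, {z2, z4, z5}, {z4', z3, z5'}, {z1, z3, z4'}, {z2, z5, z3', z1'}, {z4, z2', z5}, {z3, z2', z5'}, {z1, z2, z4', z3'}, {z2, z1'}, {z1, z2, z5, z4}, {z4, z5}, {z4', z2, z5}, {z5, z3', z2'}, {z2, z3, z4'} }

There are 2^5 = 32 truth assignments over (z1, z2, z3, z4, z5).
Split on z2. With z2 = 1, the clauses containing z2 are satisfied and z2' drops from the rest; 0 of the 2^4 = 16 assignments to the other variables satisfy what remains.
With z2 = 0, by the same count on the reduced clause set, 1 assignment works.
(One model: z1=F, z2=F, z3=F, z4=F, z5=T.)
Total: 0 + 1 = 1.

1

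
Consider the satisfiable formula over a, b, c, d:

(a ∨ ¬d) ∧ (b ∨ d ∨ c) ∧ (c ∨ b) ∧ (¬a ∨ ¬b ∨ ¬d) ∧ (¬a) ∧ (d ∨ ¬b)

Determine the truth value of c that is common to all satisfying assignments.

Suppose c = False.
(b) alone gives b = True.
(¬a) alone gives a = False.
(¬d) alone gives d = False.
Now (d) is unsatisfied and unit — conflict.
So every satisfying assignment has c = True.

True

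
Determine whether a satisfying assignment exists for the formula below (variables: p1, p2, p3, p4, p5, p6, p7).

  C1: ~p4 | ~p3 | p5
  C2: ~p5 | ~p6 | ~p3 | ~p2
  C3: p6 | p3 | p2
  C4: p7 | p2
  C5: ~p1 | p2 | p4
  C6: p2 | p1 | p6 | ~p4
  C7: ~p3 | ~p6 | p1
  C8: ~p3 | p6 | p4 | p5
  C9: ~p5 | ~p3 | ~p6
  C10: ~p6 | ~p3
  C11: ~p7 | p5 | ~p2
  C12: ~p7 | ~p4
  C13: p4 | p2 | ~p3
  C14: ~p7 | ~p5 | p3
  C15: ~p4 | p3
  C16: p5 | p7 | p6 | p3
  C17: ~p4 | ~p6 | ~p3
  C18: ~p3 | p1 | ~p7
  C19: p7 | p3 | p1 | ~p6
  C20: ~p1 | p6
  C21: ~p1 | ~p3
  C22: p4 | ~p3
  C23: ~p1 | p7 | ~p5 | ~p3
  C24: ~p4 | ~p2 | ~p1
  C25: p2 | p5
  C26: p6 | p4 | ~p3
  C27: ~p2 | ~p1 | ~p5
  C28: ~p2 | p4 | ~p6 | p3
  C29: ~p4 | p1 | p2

Satisfiable

Case p7 = 0:
Unit clause (p2) forces p2 = 1.
Case p6 = 0:
Unit clause (~p1) forces p1 = 0.
Case p4 = 0:
Unit clause (~p3) forces p3 = 0.
Unit clause (p5) forces p5 = 1.
All clauses are satisfied.
A satisfying assignment: p1=0,  p2=1,  p3=0,  p4=0,  p5=1,  p6=0,  p7=0.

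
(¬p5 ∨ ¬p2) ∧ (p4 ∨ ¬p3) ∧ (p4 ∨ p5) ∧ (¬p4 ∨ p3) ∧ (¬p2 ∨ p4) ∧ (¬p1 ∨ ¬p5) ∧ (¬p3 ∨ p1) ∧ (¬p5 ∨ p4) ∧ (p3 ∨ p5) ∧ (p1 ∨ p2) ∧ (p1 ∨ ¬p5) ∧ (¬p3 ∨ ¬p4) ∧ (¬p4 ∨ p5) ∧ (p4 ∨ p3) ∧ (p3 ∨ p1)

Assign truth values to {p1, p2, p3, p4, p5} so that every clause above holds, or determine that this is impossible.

Case p5 = False:
The clause (p4) is unit, so p4 = True.
That conflicts with the unit clause (¬p4).
Undo p5 and try p5 = True.
The clause (¬p2) is unit, so p2 = False.
The clause (¬p1) is unit, so p1 = False.
That conflicts with the unit clause (p1).
Either choice for p5 ends in contradiction.

UNSATISFIABLE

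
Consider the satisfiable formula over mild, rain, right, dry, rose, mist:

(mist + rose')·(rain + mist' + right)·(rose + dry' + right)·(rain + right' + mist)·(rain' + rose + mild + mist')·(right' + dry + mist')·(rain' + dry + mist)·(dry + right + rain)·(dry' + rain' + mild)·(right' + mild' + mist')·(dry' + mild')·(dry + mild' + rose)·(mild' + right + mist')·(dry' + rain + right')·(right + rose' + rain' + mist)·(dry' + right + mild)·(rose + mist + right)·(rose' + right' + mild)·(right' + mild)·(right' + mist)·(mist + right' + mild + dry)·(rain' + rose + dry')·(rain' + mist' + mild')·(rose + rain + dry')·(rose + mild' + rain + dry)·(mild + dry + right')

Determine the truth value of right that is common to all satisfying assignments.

Suppose right = 1.
Unit clause (mild) forces mild = 1.
Unit clause (mist') forces mist = 0.
That conflicts with the unit clause (mist).
So every satisfying assignment has right = False.

False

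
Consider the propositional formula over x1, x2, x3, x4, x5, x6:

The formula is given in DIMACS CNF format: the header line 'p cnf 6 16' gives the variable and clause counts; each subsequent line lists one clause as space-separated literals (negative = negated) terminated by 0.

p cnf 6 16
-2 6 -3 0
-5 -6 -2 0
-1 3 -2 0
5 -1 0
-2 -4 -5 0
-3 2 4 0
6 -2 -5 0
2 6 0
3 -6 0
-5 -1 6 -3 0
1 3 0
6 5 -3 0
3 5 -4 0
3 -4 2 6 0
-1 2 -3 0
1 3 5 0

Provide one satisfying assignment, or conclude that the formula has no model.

Branch on x5: set x5 = False.
Unit clause (¬x1) forces x1 = False.
Unit clause (x3) forces x3 = True.
Unit clause (x6) forces x6 = True.
Branch on x2: set x2 = True.
Every clause is now satisfied; x4 is unconstrained.

x1: False, x2: True, x3: True, x4: True, x5: False, x6: True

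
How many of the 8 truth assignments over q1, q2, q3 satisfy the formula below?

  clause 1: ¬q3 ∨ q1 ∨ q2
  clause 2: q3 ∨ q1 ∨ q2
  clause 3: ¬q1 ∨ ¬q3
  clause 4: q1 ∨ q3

3

There are 2^3 = 8 truth assignments over (q1, q2, q3).
Check each against the 4 clauses (columns in the order q1, q2, q3):
  F F F  ✗ fails (q3 ∨ q1 ∨ q2)
  F F T  ✗ fails (¬q3 ∨ q1 ∨ q2)
  F T F  ✗ fails (q1 ∨ q3)
  F T T  ✓ satisfies all
  T F F  ✓ satisfies all
  T F T  ✗ fails (¬q1 ∨ ¬q3)
  T T F  ✓ satisfies all
  T T T  ✗ fails (¬q1 ∨ ¬q3)
3 of the 8 rows are models.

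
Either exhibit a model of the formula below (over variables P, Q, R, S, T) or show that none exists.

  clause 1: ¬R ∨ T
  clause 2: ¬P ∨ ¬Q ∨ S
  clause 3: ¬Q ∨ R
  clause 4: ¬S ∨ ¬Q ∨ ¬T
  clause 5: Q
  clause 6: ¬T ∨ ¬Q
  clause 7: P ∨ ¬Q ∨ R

UNSATISFIABLE

(Q) alone gives Q = True.
(R) alone gives R = True.
(T) alone gives T = True.
Now (¬T) is unsatisfied and unit — conflict.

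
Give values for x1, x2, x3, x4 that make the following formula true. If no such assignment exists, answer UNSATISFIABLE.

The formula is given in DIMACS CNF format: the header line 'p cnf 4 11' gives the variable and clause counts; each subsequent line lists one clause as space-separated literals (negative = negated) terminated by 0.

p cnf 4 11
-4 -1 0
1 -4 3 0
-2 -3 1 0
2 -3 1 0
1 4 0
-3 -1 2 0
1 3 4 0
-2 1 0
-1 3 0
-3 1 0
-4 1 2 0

x1: True,  x2: True,  x3: True,  x4: False

Branch on x4: set x4 = False.
The clause (x1) is unit, so x1 = True.
The clause (x3) is unit, so x3 = True.
The clause (x2) is unit, so x2 = True.
All clauses are satisfied.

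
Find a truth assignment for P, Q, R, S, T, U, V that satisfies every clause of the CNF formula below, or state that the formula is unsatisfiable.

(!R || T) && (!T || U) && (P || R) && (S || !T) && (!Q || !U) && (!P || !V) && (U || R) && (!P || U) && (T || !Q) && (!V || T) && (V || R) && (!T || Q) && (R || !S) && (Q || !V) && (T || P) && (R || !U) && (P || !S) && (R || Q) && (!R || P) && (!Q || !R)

Case R = false:
(P) alone gives P = true.
(!V) alone gives V = false.
But (V) is also a unit clause — contradiction.
So R must be the other value — set R = true.
(T) alone gives T = true.
(U) alone gives U = true.
(S) alone gives S = true.
(!Q) alone gives Q = false.
But (Q) is also a unit clause — contradiction.
Neither R = true nor R = false works.

UNSATISFIABLE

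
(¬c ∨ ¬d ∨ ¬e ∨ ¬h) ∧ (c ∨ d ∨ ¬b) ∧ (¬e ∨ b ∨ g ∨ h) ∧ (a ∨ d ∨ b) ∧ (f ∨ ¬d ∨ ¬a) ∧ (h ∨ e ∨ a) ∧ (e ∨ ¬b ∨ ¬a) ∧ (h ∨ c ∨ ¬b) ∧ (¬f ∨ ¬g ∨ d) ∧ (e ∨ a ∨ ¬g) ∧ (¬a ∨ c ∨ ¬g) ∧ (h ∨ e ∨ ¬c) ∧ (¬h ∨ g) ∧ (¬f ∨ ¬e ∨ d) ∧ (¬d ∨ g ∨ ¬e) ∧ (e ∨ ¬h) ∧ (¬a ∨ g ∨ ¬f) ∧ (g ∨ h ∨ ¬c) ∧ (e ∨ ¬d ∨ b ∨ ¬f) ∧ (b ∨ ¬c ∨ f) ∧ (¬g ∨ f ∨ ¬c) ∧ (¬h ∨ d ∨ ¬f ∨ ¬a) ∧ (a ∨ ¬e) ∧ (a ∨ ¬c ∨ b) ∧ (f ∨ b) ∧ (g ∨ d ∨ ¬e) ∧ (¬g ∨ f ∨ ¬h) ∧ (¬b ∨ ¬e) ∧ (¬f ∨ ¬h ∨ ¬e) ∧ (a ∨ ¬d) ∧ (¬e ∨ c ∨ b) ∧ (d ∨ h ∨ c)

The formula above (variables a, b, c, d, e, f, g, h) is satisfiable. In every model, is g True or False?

Suppose g = False.
Unit clause (¬h) forces h = False.
Unit clause (¬c) forces c = False.
Unit clause (¬b) forces b = False.
Unit clause (¬e) forces e = False.
Unit clause (a) forces a = True.
Unit clause (¬f) forces f = False.
Now (f) is unsatisfied and unit — conflict.
So every satisfying assignment has g = True.

True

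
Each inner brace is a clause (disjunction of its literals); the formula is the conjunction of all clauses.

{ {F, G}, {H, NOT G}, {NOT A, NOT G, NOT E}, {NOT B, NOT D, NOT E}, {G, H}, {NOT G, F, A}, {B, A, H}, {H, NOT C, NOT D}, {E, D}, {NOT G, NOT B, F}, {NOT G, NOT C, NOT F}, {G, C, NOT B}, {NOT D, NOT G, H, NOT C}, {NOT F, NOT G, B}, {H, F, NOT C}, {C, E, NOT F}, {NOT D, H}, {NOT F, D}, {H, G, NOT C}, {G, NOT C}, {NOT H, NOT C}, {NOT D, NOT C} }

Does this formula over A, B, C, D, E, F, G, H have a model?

Yes, satisfiable

Suppose F = false.
Unit clause (G) forces G = true.
Unit clause (H) forces H = true.
Unit clause (A) forces A = true.
Unit clause (NOT E) forces E = false.
Unit clause (D) forces D = true.
Unit clause (NOT B) forces B = false.
Unit clause (NOT C) forces C = false.
All clauses are satisfied.
A satisfying assignment: A ↦ true, B ↦ false, C ↦ false, D ↦ true, E ↦ false, F ↦ false, G ↦ true, H ↦ true.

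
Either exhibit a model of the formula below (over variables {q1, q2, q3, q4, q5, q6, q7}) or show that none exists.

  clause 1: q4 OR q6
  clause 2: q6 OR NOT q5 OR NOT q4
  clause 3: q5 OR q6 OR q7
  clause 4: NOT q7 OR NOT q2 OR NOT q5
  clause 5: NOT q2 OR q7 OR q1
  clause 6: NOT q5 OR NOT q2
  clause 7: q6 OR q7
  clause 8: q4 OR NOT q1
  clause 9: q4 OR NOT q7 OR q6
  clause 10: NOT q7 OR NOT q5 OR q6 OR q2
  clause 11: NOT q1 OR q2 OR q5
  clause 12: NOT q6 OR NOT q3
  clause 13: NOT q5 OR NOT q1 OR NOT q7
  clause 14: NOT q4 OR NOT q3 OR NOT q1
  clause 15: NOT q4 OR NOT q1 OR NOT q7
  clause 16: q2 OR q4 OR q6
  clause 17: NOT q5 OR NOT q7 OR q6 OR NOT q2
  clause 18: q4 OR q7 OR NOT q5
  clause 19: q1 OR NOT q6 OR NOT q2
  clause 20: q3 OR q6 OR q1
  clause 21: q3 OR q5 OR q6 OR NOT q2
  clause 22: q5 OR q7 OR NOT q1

Case q4 = true:
Case q6 = true:
(NOT q3) alone gives q3 = false.
Case q5 = true:
(NOT q2) alone gives q2 = false.
Case q1 = true:
(NOT q7) alone gives q7 = false.
Every clause now holds.

q1 ↦ true, q2 ↦ false, q3 ↦ false, q4 ↦ true, q5 ↦ true, q6 ↦ true, q7 ↦ false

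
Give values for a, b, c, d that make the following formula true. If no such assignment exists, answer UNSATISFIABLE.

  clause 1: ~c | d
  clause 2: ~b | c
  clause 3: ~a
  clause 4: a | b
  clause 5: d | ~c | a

a: 0; b: 1; c: 1; d: 1

(~a) alone gives a = 0.
(b) alone gives b = 1.
(c) alone gives c = 1.
(d) alone gives d = 1.
This assignment satisfies each clause.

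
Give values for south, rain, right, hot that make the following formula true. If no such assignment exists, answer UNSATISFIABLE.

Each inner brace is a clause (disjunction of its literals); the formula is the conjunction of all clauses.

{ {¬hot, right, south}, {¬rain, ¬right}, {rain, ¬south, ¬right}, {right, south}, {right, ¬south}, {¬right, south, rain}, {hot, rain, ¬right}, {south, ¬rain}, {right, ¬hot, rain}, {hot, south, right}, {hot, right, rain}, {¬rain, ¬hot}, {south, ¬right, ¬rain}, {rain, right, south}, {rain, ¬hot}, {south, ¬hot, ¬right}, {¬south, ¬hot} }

UNSATISFIABLE

Suppose rain = False.
(¬hot) alone gives hot = False.
(¬right) alone gives right = False.
Now (right) is unsatisfied and unit — conflict.
Undo rain and try rain = True.
(¬right) alone gives right = False.
(south) alone gives south = True.
Now (¬south) is unsatisfied and unit — conflict.
Both values of rain lead to a conflict.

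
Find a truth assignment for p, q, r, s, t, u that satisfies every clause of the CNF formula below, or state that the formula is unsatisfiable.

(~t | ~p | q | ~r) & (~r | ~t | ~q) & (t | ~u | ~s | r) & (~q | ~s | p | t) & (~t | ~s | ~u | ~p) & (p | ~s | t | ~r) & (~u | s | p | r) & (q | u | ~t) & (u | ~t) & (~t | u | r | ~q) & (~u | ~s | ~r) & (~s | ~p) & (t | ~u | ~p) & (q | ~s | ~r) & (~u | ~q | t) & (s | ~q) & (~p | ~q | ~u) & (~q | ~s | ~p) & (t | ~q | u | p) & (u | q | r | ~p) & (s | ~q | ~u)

Suppose u = 0.
(~t) alone gives t = 0.
Suppose s = 0.
(~q) alone gives q = 0.
Suppose r = 0.
(~p) alone gives p = 0.
This assignment satisfies each clause.

p ↦ 0,  q ↦ 0,  r ↦ 0,  s ↦ 0,  t ↦ 0,  u ↦ 0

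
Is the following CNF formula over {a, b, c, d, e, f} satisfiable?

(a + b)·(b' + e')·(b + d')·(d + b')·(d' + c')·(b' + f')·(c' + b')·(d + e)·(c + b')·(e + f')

Satisfiable

Suppose a = 1.
Suppose b = 0.
(d') alone gives d = 0.
(e) alone gives e = 1.
Every clause is now satisfied; c, f are unconstrained.
A satisfying assignment: a: 1, b: 0, c: 0, d: 0, e: 1, f: 1.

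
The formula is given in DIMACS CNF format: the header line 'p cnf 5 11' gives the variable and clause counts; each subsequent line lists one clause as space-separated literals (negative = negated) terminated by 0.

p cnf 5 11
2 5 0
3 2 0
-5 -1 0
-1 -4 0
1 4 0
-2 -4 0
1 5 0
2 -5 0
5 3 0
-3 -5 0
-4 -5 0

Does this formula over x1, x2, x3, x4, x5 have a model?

Try x2 = True.
The clause (¬x4) is unit, so x4 = False.
The clause (x1) is unit, so x1 = True.
The clause (¬x5) is unit, so x5 = False.
The clause (x3) is unit, so x3 = True.
Every clause now holds.
A satisfying assignment: x1 ↦ True; x2 ↦ True; x3 ↦ True; x4 ↦ False; x5 ↦ False.

Yes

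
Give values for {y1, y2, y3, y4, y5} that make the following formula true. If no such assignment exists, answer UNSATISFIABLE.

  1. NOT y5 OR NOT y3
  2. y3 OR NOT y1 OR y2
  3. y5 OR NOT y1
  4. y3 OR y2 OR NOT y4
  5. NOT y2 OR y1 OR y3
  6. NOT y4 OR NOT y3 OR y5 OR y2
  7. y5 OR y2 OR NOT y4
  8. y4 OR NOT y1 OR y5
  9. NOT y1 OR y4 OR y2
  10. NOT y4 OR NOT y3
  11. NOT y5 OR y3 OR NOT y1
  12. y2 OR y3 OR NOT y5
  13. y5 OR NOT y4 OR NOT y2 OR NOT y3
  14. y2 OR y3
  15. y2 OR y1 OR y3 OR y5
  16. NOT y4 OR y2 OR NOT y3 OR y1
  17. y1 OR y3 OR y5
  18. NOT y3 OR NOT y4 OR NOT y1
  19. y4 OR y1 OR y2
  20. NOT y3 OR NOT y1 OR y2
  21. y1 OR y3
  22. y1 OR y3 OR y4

Try y5 = false.
From the singleton clause (NOT y1), y1 = false.
From the singleton clause (y3), y3 = true.
From the singleton clause (NOT y4), y4 = false.
From the singleton clause (y2), y2 = true.
Every clause now holds.

y1 ↦ false, y2 ↦ true, y3 ↦ true, y4 ↦ false, y5 ↦ false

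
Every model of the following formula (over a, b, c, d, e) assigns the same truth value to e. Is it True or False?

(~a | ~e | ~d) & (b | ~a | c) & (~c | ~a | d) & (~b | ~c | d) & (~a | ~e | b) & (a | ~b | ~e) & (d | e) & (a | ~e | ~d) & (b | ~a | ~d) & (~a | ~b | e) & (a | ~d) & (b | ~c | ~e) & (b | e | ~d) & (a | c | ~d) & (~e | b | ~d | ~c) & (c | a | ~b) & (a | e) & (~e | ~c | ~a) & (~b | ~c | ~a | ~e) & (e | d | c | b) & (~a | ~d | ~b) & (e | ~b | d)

True

Suppose e = 0.
Unit clause (d) forces d = 1.
Unit clause (a) forces a = 1.
Unit clause (b) forces b = 1.
Now (~b) is unsatisfied and unit — conflict.
So every satisfying assignment has e = True.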